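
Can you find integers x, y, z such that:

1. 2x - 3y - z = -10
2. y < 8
Yes

Take x = 0, y = 0, z = 10. Substituting into each constraint:
  (1) 2(0) - 3(0) + (-10) = -10 ✓
  (2) 0 < 8 ✓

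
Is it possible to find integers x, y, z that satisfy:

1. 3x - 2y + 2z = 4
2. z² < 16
Yes

Take x = 0, y = 0, z = 2. Substituting into each constraint:
  (1) 3(0) - 2(0) + 2(2) = 4 ✓
  (2) z² = (2)² = 4, and 4 < 16 ✓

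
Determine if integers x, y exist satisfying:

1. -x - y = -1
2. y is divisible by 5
Yes

Take x = 1, y = 0. Substituting into each constraint:
  (1) (-1) + 0 = -1 ✓
  (2) 0 = 5 × 0, remainder 0 ✓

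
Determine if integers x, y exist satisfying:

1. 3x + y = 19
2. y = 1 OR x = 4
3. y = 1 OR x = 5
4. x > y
Yes

Take x = 6, y = 1. Substituting into each constraint:
  (1) 3(6) + 1 = 19 ✓
  (2) y = 1, target 1 ✓ (first branch holds)
  (3) y = 1, target 1 ✓ (first branch holds)
  (4) 6 > 1 ✓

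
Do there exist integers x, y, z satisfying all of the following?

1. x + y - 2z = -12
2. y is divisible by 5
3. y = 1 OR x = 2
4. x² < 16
Yes

Take x = 2, y = 0, z = 7. Substituting into each constraint:
  (1) 2 + 0 - 2(7) = -12 ✓
  (2) 0 = 5 × 0, remainder 0 ✓
  (3) x = 2, target 2 ✓ (second branch holds)
  (4) x² = (2)² = 4, and 4 < 16 ✓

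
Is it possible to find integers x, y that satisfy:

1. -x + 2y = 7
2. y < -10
Yes

Take x = -29, y = -11. Substituting into each constraint:
  (1) 29 + 2(-11) = 7 ✓
  (2) -11 < -10 ✓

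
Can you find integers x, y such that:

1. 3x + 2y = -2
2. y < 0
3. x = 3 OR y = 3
No

The full constraint system is jointly infeasible over the integers. Each constraint and what it forces:

  - 3x + 2y = -2: is a linear equation tying the variables together
  - y < 0: bounds one variable relative to a constant
  - x = 3 OR y = 3: forces a choice: either x = 3 or y = 3

Split on the disjunction (x = 3 OR y = 3):
  • If x = 3: with x = 3, every remaining term of the linear equation is divisible by 2, so the left side is ≡ 0 (mod 2); but the right side -11 ≡ 1 (mod 2). No integers can satisfy it.
  • If y = 3: this contradicts the bound y ≤ -1.
Both branches are infeasible, so the system has no integer solution.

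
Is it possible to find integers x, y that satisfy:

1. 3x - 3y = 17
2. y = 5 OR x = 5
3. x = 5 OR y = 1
No

Even the single constraint (3x - 3y = 17) is infeasible over the integers.

  - 3x - 3y = 17: every term on the left is divisible by 3, so the LHS ≡ 0 (mod 3), but the RHS 17 is not — no integer solution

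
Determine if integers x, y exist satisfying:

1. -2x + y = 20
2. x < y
Yes

Take x = -10, y = 0. Substituting into each constraint:
  (1) -2(-10) + 0 = 20 ✓
  (2) -10 < 0 ✓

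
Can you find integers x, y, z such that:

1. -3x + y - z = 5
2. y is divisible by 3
Yes

Take x = -2, y = 0, z = 1. Substituting into each constraint:
  (1) -3(-2) + 0 + (-1) = 5 ✓
  (2) 0 = 3 × 0, remainder 0 ✓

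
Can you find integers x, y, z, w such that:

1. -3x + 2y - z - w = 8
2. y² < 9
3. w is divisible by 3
Yes

Take x = -3, y = 0, z = 1, w = 0. Substituting into each constraint:
  (1) -3(-3) + 2(0) + (-1) + 0 = 8 ✓
  (2) y² = (0)² = 0, and 0 < 9 ✓
  (3) 0 = 3 × 0, remainder 0 ✓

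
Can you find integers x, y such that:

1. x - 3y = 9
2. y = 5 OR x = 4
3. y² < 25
No

The full constraint system is jointly infeasible over the integers. Each constraint and what it forces:

  - x - 3y = 9: is a linear equation tying the variables together
  - y = 5 OR x = 4: forces a choice: either y = 5 or x = 4
  - y² < 25: restricts y to |y| ≤ 4

Split on the disjunction (y = 5 OR x = 4):
  • If y = 5: this contradicts y² < 25, which requires |y| ≤ 4.
  • If x = 4: with x = 4, every remaining term of the linear equation is divisible by 3, so the left side is ≡ 0 (mod 3); but the right side 5 ≡ 2 (mod 3). No integers can satisfy it.
Both branches are infeasible, so the system has no integer solution.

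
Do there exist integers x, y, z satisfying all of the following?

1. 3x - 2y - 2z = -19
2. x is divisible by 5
Yes

Take x = 5, y = -2, z = 19. Substituting into each constraint:
  (1) 3(5) - 2(-2) - 2(19) = -19 ✓
  (2) 5 = 5 × 1, remainder 0 ✓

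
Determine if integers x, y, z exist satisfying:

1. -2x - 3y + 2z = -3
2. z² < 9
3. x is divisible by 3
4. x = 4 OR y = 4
No

A contradictory subset is {-2x - 3y + 2z = -3, x is divisible by 3, x = 4 OR y = 4}. No integer assignment can satisfy these jointly:

  - -2x - 3y + 2z = -3: is a linear equation tying the variables together
  - x is divisible by 3: restricts x to multiples of 3
  - x = 4 OR y = 4: forces a choice: either x = 4 or y = 4

Split on the disjunction (x = 4 OR y = 4):
  • If x = 4: this contradicts the divisibility constraint — 4 is not a multiple of 3.
  • If y = 4: with y = 4, writing x = 3x', every remaining term of the linear equation is divisible by 2, so the left side is ≡ 0 (mod 2); but the right side 9 ≡ 1 (mod 2). No integers can satisfy it.
Both branches are infeasible, so the system has no integer solution.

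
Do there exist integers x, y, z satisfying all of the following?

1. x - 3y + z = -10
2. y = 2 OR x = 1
Yes

Take x = 1, y = 0, z = -11. Substituting into each constraint:
  (1) 1 - 3(0) + (-11) = -10 ✓
  (2) x = 1, target 1 ✓ (second branch holds)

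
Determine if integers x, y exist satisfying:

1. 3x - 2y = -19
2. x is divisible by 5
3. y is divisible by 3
No

A contradictory subset is {3x - 2y = -19, y is divisible by 3}. No integer assignment can satisfy these jointly:

  - 3x - 2y = -19: is a linear equation tying the variables together
  - y is divisible by 3: restricts y to multiples of 3

Modular obstruction: writing y = 3y', every remaining term of the linear equation is divisible by 3, so the left side is ≡ 0 (mod 3); but the right side -19 ≡ 2 (mod 3). No integers can satisfy it.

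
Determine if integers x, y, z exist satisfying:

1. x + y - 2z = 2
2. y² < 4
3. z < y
Yes

Take x = 0, y = 0, z = -1. Substituting into each constraint:
  (1) 0 + 0 - 2(-1) = 2 ✓
  (2) y² = (0)² = 0, and 0 < 4 ✓
  (3) -1 < 0 ✓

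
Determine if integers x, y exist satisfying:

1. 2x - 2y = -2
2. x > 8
Yes

Take x = 9, y = 10. Substituting into each constraint:
  (1) 2(9) - 2(10) = -2 ✓
  (2) 9 > 8 ✓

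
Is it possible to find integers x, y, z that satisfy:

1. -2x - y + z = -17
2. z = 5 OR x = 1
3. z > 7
Yes

Take x = 1, y = 23, z = 8. Substituting into each constraint:
  (1) -2(1) + (-23) + 8 = -17 ✓
  (2) x = 1, target 1 ✓ (second branch holds)
  (3) 8 > 7 ✓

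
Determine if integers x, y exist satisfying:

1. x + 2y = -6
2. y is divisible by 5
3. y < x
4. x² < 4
No

The full constraint system is jointly infeasible over the integers. Each constraint and what it forces:

  - x + 2y = -6: is a linear equation tying the variables together
  - y is divisible by 5: restricts y to multiples of 5
  - y < x: bounds one variable relative to another variable
  - x² < 4: restricts x to |x| ≤ 1

The bounds confine x to {-1, 0, 1}. For each value, substitute into the equation:
  • x = -1: the equation gives 2y = -5, so y would not be an integer.
  • x = 0: the equation forces y = -3, but 5 does not divide -3.
  • x = 1: the equation gives 2y = -7, so y would not be an integer.
Every case fails, so no integer solution exists.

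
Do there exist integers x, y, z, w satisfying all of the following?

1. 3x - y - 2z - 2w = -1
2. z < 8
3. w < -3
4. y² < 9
Yes

Take x = -3, y = 0, z = 0, w = -4. Substituting into each constraint:
  (1) 3(-3) + 0 - 2(0) - 2(-4) = -1 ✓
  (2) 0 < 8 ✓
  (3) -4 < -3 ✓
  (4) y² = (0)² = 0, and 0 < 9 ✓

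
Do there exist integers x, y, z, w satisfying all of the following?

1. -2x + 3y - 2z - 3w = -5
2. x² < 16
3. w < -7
Yes

Take x = 0, y = 0, z = 16, w = -9. Substituting into each constraint:
  (1) -2(0) + 3(0) - 2(16) - 3(-9) = -5 ✓
  (2) x² = (0)² = 0, and 0 < 16 ✓
  (3) -9 < -7 ✓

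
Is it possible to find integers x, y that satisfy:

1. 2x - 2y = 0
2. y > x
No

The full constraint system is jointly infeasible over the integers. Each constraint and what it forces:

  - 2x - 2y = 0: is a linear equation tying the variables together
  - y > x: bounds one variable relative to another variable

From the equation, x − y = 0, i.e. y − x = 0; but y > x requires y − x ≥ 1. Contradiction.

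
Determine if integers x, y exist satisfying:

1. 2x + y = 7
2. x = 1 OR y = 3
Yes

Take x = 1, y = 5. Substituting into each constraint:
  (1) 2(1) + 5 = 7 ✓
  (2) x = 1, target 1 ✓ (first branch holds)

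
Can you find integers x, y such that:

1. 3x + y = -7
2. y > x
Yes

Take x = -2, y = -1. Substituting into each constraint:
  (1) 3(-2) + (-1) = -7 ✓
  (2) -1 > -2 ✓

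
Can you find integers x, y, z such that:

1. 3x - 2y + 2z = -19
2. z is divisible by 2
Yes

Take x = 1, y = 11, z = 0. Substituting into each constraint:
  (1) 3(1) - 2(11) + 2(0) = -19 ✓
  (2) 0 = 2 × 0, remainder 0 ✓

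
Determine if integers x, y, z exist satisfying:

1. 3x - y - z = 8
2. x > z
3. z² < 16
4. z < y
Yes

Take x = 3, y = 1, z = 0. Substituting into each constraint:
  (1) 3(3) + (-1) + 0 = 8 ✓
  (2) 3 > 0 ✓
  (3) z² = (0)² = 0, and 0 < 16 ✓
  (4) 0 < 1 ✓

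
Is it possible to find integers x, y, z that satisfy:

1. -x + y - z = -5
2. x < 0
Yes

Take x = -1, y = -6, z = 0. Substituting into each constraint:
  (1) 1 + (-6) + 0 = -5 ✓
  (2) -1 < 0 ✓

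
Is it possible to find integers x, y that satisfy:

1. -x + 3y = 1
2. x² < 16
Yes

Take x = -1, y = 0. Substituting into each constraint:
  (1) 1 + 3(0) = 1 ✓
  (2) x² = (-1)² = 1, and 1 < 16 ✓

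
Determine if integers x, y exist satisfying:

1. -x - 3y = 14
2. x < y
Yes

Take x = -5, y = -3. Substituting into each constraint:
  (1) 5 - 3(-3) = 14 ✓
  (2) -5 < -3 ✓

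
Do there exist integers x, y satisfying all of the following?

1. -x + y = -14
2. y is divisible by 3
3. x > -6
Yes

Take x = 14, y = 0. Substituting into each constraint:
  (1) (-14) + 0 = -14 ✓
  (2) 0 = 3 × 0, remainder 0 ✓
  (3) 14 > -6 ✓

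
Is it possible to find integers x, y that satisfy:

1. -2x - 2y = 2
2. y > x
Yes

Take x = -1, y = 0. Substituting into each constraint:
  (1) -2(-1) - 2(0) = 2 ✓
  (2) 0 > -1 ✓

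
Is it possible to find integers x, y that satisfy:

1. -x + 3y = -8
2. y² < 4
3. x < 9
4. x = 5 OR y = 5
Yes

Take x = 5, y = -1. Substituting into each constraint:
  (1) (-5) + 3(-1) = -8 ✓
  (2) y² = (-1)² = 1, and 1 < 4 ✓
  (3) 5 < 9 ✓
  (4) x = 5, target 5 ✓ (first branch holds)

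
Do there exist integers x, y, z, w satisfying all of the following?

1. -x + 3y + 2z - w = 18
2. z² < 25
Yes

Take x = 0, y = 6, z = 0, w = 0. Substituting into each constraint:
  (1) 0 + 3(6) + 2(0) + 0 = 18 ✓
  (2) z² = (0)² = 0, and 0 < 25 ✓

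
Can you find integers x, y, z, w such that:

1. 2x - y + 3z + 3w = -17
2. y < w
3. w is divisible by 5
Yes

Take x = -9, y = -1, z = 0, w = 0. Substituting into each constraint:
  (1) 2(-9) + 1 + 3(0) + 3(0) = -17 ✓
  (2) -1 < 0 ✓
  (3) 0 = 5 × 0, remainder 0 ✓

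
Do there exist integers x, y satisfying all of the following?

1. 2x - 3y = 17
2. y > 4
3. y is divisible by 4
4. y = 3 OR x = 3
No

A contradictory subset is {2x - 3y = 17, y > 4, y = 3 OR x = 3}. No integer assignment can satisfy these jointly:

  - 2x - 3y = 17: is a linear equation tying the variables together
  - y > 4: bounds one variable relative to a constant
  - y = 3 OR x = 3: forces a choice: either y = 3 or x = 3

Split on the disjunction (y = 3 OR x = 3):
  • If y = 3: this contradicts the bound y ≥ 5.
  • If x = 3: with x = 3, every remaining term of the linear equation is divisible by 3, so the left side is ≡ 0 (mod 3); but the right side 11 ≡ 2 (mod 3). No integers can satisfy it.
Both branches are infeasible, so the system has no integer solution.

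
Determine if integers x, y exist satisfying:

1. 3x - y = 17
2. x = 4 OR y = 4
Yes

Take x = 4, y = -5. Substituting into each constraint:
  (1) 3(4) + 5 = 17 ✓
  (2) x = 4, target 4 ✓ (first branch holds)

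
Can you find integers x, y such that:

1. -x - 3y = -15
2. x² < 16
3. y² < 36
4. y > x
Yes

Take x = 0, y = 5. Substituting into each constraint:
  (1) 0 - 3(5) = -15 ✓
  (2) x² = (0)² = 0, and 0 < 16 ✓
  (3) y² = (5)² = 25, and 25 < 36 ✓
  (4) 5 > 0 ✓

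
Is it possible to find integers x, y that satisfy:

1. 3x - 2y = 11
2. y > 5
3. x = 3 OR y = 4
No

The full constraint system is jointly infeasible over the integers. Each constraint and what it forces:

  - 3x - 2y = 11: is a linear equation tying the variables together
  - y > 5: bounds one variable relative to a constant
  - x = 3 OR y = 4: forces a choice: either x = 3 or y = 4

Split on the disjunction (x = 3 OR y = 4):
  • If x = 3: the equation forces y = -1, which contradicts the bound y ≥ 6.
  • If y = 4: this contradicts the bound y ≥ 6.
Both branches are infeasible, so the system has no integer solution.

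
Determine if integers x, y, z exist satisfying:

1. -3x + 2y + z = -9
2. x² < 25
Yes

Take x = 1, y = -3, z = 0. Substituting into each constraint:
  (1) -3(1) + 2(-3) + 0 = -9 ✓
  (2) x² = (1)² = 1, and 1 < 25 ✓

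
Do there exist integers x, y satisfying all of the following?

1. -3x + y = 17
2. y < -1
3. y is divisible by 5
Yes

Take x = -9, y = -10. Substituting into each constraint:
  (1) -3(-9) + (-10) = 17 ✓
  (2) -10 < -1 ✓
  (3) -10 = 5 × -2, remainder 0 ✓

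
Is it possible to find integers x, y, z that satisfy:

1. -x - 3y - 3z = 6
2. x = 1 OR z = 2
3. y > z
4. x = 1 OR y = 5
Yes

Take x = -27, y = 5, z = 2. Substituting into each constraint:
  (1) 27 - 3(5) - 3(2) = 6 ✓
  (2) z = 2, target 2 ✓ (second branch holds)
  (3) 5 > 2 ✓
  (4) y = 5, target 5 ✓ (second branch holds)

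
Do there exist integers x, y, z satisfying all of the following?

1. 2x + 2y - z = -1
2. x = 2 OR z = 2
Yes

Take x = 2, y = -2, z = 1. Substituting into each constraint:
  (1) 2(2) + 2(-2) + (-1) = -1 ✓
  (2) x = 2, target 2 ✓ (first branch holds)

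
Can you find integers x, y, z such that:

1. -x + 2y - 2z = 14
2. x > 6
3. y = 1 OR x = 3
Yes

Take x = 8, y = 1, z = -10. Substituting into each constraint:
  (1) (-8) + 2(1) - 2(-10) = 14 ✓
  (2) 8 > 6 ✓
  (3) y = 1, target 1 ✓ (first branch holds)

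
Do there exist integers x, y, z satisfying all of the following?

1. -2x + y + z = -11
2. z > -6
Yes

Take x = 6, y = 1, z = 0. Substituting into each constraint:
  (1) -2(6) + 1 + 0 = -11 ✓
  (2) 0 > -6 ✓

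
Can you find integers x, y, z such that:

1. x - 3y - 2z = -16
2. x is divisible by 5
Yes

Take x = 0, y = 0, z = 8. Substituting into each constraint:
  (1) 0 - 3(0) - 2(8) = -16 ✓
  (2) 0 = 5 × 0, remainder 0 ✓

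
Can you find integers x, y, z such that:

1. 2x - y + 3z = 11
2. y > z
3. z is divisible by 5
Yes

Take x = 6, y = 1, z = 0. Substituting into each constraint:
  (1) 2(6) + (-1) + 3(0) = 11 ✓
  (2) 1 > 0 ✓
  (3) 0 = 5 × 0, remainder 0 ✓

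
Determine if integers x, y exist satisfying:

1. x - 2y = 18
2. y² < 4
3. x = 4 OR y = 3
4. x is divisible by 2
No

A contradictory subset is {x - 2y = 18, y² < 4, x = 4 OR y = 3}. No integer assignment can satisfy these jointly:

  - x - 2y = 18: is a linear equation tying the variables together
  - y² < 4: restricts y to |y| ≤ 1
  - x = 4 OR y = 3: forces a choice: either x = 4 or y = 3

Split on the disjunction (x = 4 OR y = 3):
  • If x = 4: the equation forces y = -7, but y² < 4 requires |y| ≤ 1.
  • If y = 3: this contradicts y² < 4, which requires |y| ≤ 1.
Both branches are infeasible, so the system has no integer solution.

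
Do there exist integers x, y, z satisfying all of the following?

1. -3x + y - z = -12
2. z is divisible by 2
Yes

Take x = 4, y = 0, z = 0. Substituting into each constraint:
  (1) -3(4) + 0 + 0 = -12 ✓
  (2) 0 = 2 × 0, remainder 0 ✓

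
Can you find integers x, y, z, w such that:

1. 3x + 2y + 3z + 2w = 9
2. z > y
Yes

Take x = 0, y = 0, z = 1, w = 3. Substituting into each constraint:
  (1) 3(0) + 2(0) + 3(1) + 2(3) = 9 ✓
  (2) 1 > 0 ✓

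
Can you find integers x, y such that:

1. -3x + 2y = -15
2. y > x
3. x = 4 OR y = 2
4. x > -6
No

A contradictory subset is {-3x + 2y = -15, y > x, x = 4 OR y = 2}. No integer assignment can satisfy these jointly:

  - -3x + 2y = -15: is a linear equation tying the variables together
  - y > x: bounds one variable relative to another variable
  - x = 4 OR y = 2: forces a choice: either x = 4 or y = 2

Split on the disjunction (x = 4 OR y = 2):
  • If x = 4: with x = 4, every remaining term of the linear equation is divisible by 2, so the left side is ≡ 0 (mod 2); but the right side -3 ≡ 1 (mod 2). No integers can satisfy it.
  • If y = 2: with y = 2, every remaining term of the linear equation is divisible by 3, so the left side is ≡ 0 (mod 3); but the right side -19 ≡ 2 (mod 3). No integers can satisfy it.
Both branches are infeasible, so the system has no integer solution.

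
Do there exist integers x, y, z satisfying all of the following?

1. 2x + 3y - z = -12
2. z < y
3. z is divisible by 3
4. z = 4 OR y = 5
Yes

Take x = -12, y = 5, z = 3. Substituting into each constraint:
  (1) 2(-12) + 3(5) + (-3) = -12 ✓
  (2) 3 < 5 ✓
  (3) 3 = 3 × 1, remainder 0 ✓
  (4) y = 5, target 5 ✓ (second branch holds)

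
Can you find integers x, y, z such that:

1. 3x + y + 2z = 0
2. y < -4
Yes

Take x = 0, y = -6, z = 3. Substituting into each constraint:
  (1) 3(0) + (-6) + 2(3) = 0 ✓
  (2) -6 < -4 ✓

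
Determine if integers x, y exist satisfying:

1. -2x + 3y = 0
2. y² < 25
Yes

Take x = 0, y = 0. Substituting into each constraint:
  (1) -2(0) + 3(0) = 0 ✓
  (2) y² = (0)² = 0, and 0 < 25 ✓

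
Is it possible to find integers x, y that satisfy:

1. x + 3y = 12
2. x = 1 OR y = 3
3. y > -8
Yes

Take x = 3, y = 3. Substituting into each constraint:
  (1) 3 + 3(3) = 12 ✓
  (2) y = 3, target 3 ✓ (second branch holds)
  (3) 3 > -8 ✓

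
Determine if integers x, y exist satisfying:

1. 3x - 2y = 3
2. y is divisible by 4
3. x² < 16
Yes

Take x = 1, y = 0. Substituting into each constraint:
  (1) 3(1) - 2(0) = 3 ✓
  (2) 0 = 4 × 0, remainder 0 ✓
  (3) x² = (1)² = 1, and 1 < 16 ✓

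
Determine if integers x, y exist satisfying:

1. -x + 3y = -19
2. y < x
Yes

Take x = 1, y = -6. Substituting into each constraint:
  (1) (-1) + 3(-6) = -19 ✓
  (2) -6 < 1 ✓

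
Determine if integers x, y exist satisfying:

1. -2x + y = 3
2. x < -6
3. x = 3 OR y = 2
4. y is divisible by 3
No

A contradictory subset is {-2x + y = 3, x < -6, x = 3 OR y = 2}. No integer assignment can satisfy these jointly:

  - -2x + y = 3: is a linear equation tying the variables together
  - x < -6: bounds one variable relative to a constant
  - x = 3 OR y = 2: forces a choice: either x = 3 or y = 2

Split on the disjunction (x = 3 OR y = 2):
  • If x = 3: this contradicts the bound x ≤ -7.
  • If y = 2: with y = 2, every remaining term of the linear equation is divisible by 2, so the left side is ≡ 0 (mod 2); but the right side 1 ≡ 1 (mod 2). No integers can satisfy it.
Both branches are infeasible, so the system has no integer solution.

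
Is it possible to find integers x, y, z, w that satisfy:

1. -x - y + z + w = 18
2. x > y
Yes

Take x = 1, y = 0, z = 0, w = 19. Substituting into each constraint:
  (1) (-1) + 0 + 0 + 19 = 18 ✓
  (2) 1 > 0 ✓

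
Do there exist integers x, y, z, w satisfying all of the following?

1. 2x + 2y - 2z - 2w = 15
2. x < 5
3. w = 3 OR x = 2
No

Even the single constraint (2x + 2y - 2z - 2w = 15) is infeasible over the integers.

  - 2x + 2y - 2z - 2w = 15: every term on the left is divisible by 2, so the LHS ≡ 0 (mod 2), but the RHS 15 is not — no integer solution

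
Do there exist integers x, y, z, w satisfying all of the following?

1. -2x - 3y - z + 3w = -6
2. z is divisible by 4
Yes

Take x = 0, y = 2, z = 0, w = 0. Substituting into each constraint:
  (1) -2(0) - 3(2) + 0 + 3(0) = -6 ✓
  (2) 0 = 4 × 0, remainder 0 ✓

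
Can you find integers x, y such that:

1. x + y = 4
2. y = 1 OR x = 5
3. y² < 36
Yes

Take x = 3, y = 1. Substituting into each constraint:
  (1) 3 + 1 = 4 ✓
  (2) y = 1, target 1 ✓ (first branch holds)
  (3) y² = (1)² = 1, and 1 < 36 ✓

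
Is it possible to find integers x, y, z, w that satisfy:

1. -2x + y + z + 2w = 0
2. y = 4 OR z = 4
Yes

Take x = 2, y = 0, z = 4, w = 0. Substituting into each constraint:
  (1) -2(2) + 0 + 4 + 2(0) = 0 ✓
  (2) z = 4, target 4 ✓ (second branch holds)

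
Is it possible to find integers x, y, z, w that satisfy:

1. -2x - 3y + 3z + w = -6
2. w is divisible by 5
Yes

Take x = 3, y = 0, z = 0, w = 0. Substituting into each constraint:
  (1) -2(3) - 3(0) + 3(0) + 0 = -6 ✓
  (2) 0 = 5 × 0, remainder 0 ✓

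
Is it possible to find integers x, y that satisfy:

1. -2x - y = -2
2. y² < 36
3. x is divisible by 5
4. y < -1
No

The full constraint system is jointly infeasible over the integers. Each constraint and what it forces:

  - -2x - y = -2: is a linear equation tying the variables together
  - y² < 36: restricts y to |y| ≤ 5
  - x is divisible by 5: restricts x to multiples of 5
  - y < -1: bounds one variable relative to a constant

The bounds confine y to {-5, -4, -3, -2}. For each value, substitute into the equation:
  • y = -5: the equation gives -2x = -7, so x would not be an integer.
  • y = -4: the equation forces x = 3, but 5 does not divide 3.
  • y = -3: the equation gives -2x = -5, so x would not be an integer.
  • y = -2: the equation forces x = 2, but 5 does not divide 2.
Every case fails, so no integer solution exists.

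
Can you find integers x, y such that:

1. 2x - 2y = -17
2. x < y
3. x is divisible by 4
No

Even the single constraint (2x - 2y = -17) is infeasible over the integers.

  - 2x - 2y = -17: every term on the left is divisible by 2, so the LHS ≡ 0 (mod 2), but the RHS -17 is not — no integer solution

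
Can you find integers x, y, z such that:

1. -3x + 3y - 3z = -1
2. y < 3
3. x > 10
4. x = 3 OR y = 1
No

Even the single constraint (-3x + 3y - 3z = -1) is infeasible over the integers.

  - -3x + 3y - 3z = -1: every term on the left is divisible by 3, so the LHS ≡ 0 (mod 3), but the RHS -1 is not — no integer solution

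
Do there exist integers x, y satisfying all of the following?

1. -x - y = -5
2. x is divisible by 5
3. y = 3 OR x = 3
No

The full constraint system is jointly infeasible over the integers. Each constraint and what it forces:

  - -x - y = -5: is a linear equation tying the variables together
  - x is divisible by 5: restricts x to multiples of 5
  - y = 3 OR x = 3: forces a choice: either y = 3 or x = 3

Split on the disjunction (y = 3 OR x = 3):
  • If y = 3: with y = 3, writing x = 5x', every remaining term of the linear equation is divisible by 5, so the left side is ≡ 0 (mod 5); but the right side -2 ≡ 3 (mod 5). No integers can satisfy it.
  • If x = 3: this contradicts the divisibility constraint — 3 is not a multiple of 5.
Both branches are infeasible, so the system has no integer solution.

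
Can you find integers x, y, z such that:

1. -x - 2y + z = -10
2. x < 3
Yes

Take x = 0, y = 5, z = 0. Substituting into each constraint:
  (1) 0 - 2(5) + 0 = -10 ✓
  (2) 0 < 3 ✓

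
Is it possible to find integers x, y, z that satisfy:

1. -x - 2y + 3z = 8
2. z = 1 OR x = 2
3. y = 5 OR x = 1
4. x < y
Yes

Take x = -15, y = 5, z = 1. Substituting into each constraint:
  (1) 15 - 2(5) + 3(1) = 8 ✓
  (2) z = 1, target 1 ✓ (first branch holds)
  (3) y = 5, target 5 ✓ (first branch holds)
  (4) -15 < 5 ✓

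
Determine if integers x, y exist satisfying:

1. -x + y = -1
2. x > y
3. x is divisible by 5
Yes

Take x = 0, y = -1. Substituting into each constraint:
  (1) 0 + (-1) = -1 ✓
  (2) 0 > -1 ✓
  (3) 0 = 5 × 0, remainder 0 ✓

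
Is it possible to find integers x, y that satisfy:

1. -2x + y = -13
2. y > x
Yes

Take x = 14, y = 15. Substituting into each constraint:
  (1) -2(14) + 15 = -13 ✓
  (2) 15 > 14 ✓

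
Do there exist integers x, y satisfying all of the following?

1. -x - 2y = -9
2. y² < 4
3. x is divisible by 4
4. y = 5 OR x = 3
No

A contradictory subset is {y² < 4, x is divisible by 4, y = 5 OR x = 3}. No integer assignment can satisfy these jointly:

  - y² < 4: restricts y to |y| ≤ 1
  - x is divisible by 4: restricts x to multiples of 4
  - y = 5 OR x = 3: forces a choice: either y = 5 or x = 3

Split on the disjunction (y = 5 OR x = 3):
  • If y = 5: this contradicts y² < 4, which requires |y| ≤ 1.
  • If x = 3: this contradicts the divisibility constraint — 3 is not a multiple of 4.
Both branches are infeasible, so the system has no integer solution.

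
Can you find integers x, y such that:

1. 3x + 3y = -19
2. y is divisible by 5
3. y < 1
No

Even the single constraint (3x + 3y = -19) is infeasible over the integers.

  - 3x + 3y = -19: every term on the left is divisible by 3, so the LHS ≡ 0 (mod 3), but the RHS -19 is not — no integer solution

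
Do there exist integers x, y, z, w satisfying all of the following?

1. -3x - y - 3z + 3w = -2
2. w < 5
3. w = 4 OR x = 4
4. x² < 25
Yes

Take x = 0, y = -1, z = 5, w = 4. Substituting into each constraint:
  (1) -3(0) + 1 - 3(5) + 3(4) = -2 ✓
  (2) 4 < 5 ✓
  (3) w = 4, target 4 ✓ (first branch holds)
  (4) x² = (0)² = 0, and 0 < 25 ✓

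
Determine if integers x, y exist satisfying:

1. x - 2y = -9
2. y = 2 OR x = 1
Yes

Take x = -5, y = 2. Substituting into each constraint:
  (1) (-5) - 2(2) = -9 ✓
  (2) y = 2, target 2 ✓ (first branch holds)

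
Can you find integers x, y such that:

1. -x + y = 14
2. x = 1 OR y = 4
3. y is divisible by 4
Yes

Take x = -10, y = 4. Substituting into each constraint:
  (1) 10 + 4 = 14 ✓
  (2) y = 4, target 4 ✓ (second branch holds)
  (3) 4 = 4 × 1, remainder 0 ✓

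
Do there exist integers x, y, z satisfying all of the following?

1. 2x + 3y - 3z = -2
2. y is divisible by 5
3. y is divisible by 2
Yes

Take x = -1, y = 0, z = 0. Substituting into each constraint:
  (1) 2(-1) + 3(0) - 3(0) = -2 ✓
  (2) 0 = 5 × 0, remainder 0 ✓
  (3) 0 = 2 × 0, remainder 0 ✓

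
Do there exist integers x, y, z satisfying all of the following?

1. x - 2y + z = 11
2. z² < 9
Yes

Take x = 1, y = -5, z = 0. Substituting into each constraint:
  (1) 1 - 2(-5) + 0 = 11 ✓
  (2) z² = (0)² = 0, and 0 < 9 ✓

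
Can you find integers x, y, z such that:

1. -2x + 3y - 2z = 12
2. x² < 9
Yes

Take x = 0, y = 4, z = 0. Substituting into each constraint:
  (1) -2(0) + 3(4) - 2(0) = 12 ✓
  (2) x² = (0)² = 0, and 0 < 9 ✓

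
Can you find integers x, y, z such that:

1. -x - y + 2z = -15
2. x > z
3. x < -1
Yes

Take x = -2, y = 11, z = -3. Substituting into each constraint:
  (1) 2 + (-11) + 2(-3) = -15 ✓
  (2) -2 > -3 ✓
  (3) -2 < -1 ✓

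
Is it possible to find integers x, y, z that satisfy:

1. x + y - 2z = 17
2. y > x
Yes

Take x = -1, y = 0, z = -9. Substituting into each constraint:
  (1) (-1) + 0 - 2(-9) = 17 ✓
  (2) 0 > -1 ✓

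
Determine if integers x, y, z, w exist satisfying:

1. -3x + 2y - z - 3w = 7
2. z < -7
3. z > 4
No

A contradictory subset is {z < -7, z > 4}. No integer assignment can satisfy these jointly:

  - z < -7: bounds one variable relative to a constant
  - z > 4: bounds one variable relative to a constant

Direct contradiction: the bounds on z require z ≥ 5 and z ≤ -8 simultaneously, which is empty.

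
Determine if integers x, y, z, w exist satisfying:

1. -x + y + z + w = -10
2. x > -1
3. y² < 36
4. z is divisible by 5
Yes

Take x = 0, y = 2, z = 0, w = -12. Substituting into each constraint:
  (1) 0 + 2 + 0 + (-12) = -10 ✓
  (2) 0 > -1 ✓
  (3) y² = (2)² = 4, and 4 < 36 ✓
  (4) 0 = 5 × 0, remainder 0 ✓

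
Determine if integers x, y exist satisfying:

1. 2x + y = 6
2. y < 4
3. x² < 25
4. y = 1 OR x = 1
No

A contradictory subset is {2x + y = 6, y < 4, y = 1 OR x = 1}. No integer assignment can satisfy these jointly:

  - 2x + y = 6: is a linear equation tying the variables together
  - y < 4: bounds one variable relative to a constant
  - y = 1 OR x = 1: forces a choice: either y = 1 or x = 1

Split on the disjunction (y = 1 OR x = 1):
  • If y = 1: with y = 1, every remaining term of the linear equation is divisible by 2, so the left side is ≡ 0 (mod 2); but the right side 5 ≡ 1 (mod 2). No integers can satisfy it.
  • If x = 1: the equation forces y = 4, which contradicts the bound y ≤ 3.
Both branches are infeasible, so the system has no integer solution.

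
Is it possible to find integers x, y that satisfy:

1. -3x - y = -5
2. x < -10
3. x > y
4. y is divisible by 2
No

A contradictory subset is {-3x - y = -5, x < -10, x > y}. No integer assignment can satisfy these jointly:

  - -3x - y = -5: is a linear equation tying the variables together
  - x < -10: bounds one variable relative to a constant
  - x > y: bounds one variable relative to another variable

Propagating the comparison: y < x and x ≤ -11 give y ≤ -12. Range argument: with x ∈ [−∞, -11], y ∈ [−∞, -12], the left side of the equation is at least 45, but the right side is -5 < 45. No integer solution exists.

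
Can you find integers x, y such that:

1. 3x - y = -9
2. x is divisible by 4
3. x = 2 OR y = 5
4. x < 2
No

A contradictory subset is {3x - y = -9, x = 2 OR y = 5, x < 2}. No integer assignment can satisfy these jointly:

  - 3x - y = -9: is a linear equation tying the variables together
  - x = 2 OR y = 5: forces a choice: either x = 2 or y = 5
  - x < 2: bounds one variable relative to a constant

Split on the disjunction (x = 2 OR y = 5):
  • If x = 2: this contradicts the bound x ≤ 1.
  • If y = 5: with y = 5, every remaining term of the linear equation is divisible by 3, so the left side is ≡ 0 (mod 3); but the right side -4 ≡ 2 (mod 3). No integers can satisfy it.
Both branches are infeasible, so the system has no integer solution.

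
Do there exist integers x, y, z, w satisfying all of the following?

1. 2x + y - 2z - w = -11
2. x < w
Yes

Take x = -1, y = 1, z = 5, w = 0. Substituting into each constraint:
  (1) 2(-1) + 1 - 2(5) + 0 = -11 ✓
  (2) -1 < 0 ✓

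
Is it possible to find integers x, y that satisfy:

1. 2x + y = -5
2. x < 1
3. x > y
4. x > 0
No

A contradictory subset is {x < 1, x > 0}. No integer assignment can satisfy these jointly:

  - x < 1: bounds one variable relative to a constant
  - x > 0: bounds one variable relative to a constant

Direct contradiction: the bounds on x require x ≥ 1 and x ≤ 0 simultaneously, which is empty.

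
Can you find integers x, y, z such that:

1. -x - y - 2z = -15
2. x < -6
Yes

Take x = -7, y = 22, z = 0. Substituting into each constraint:
  (1) 7 + (-22) - 2(0) = -15 ✓
  (2) -7 < -6 ✓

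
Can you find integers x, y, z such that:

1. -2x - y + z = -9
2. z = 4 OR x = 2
Yes

Take x = 0, y = 13, z = 4. Substituting into each constraint:
  (1) -2(0) + (-13) + 4 = -9 ✓
  (2) z = 4, target 4 ✓ (first branch holds)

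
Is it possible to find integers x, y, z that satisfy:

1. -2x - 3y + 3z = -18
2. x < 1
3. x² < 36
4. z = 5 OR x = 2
Yes

Take x = 0, y = 11, z = 5. Substituting into each constraint:
  (1) -2(0) - 3(11) + 3(5) = -18 ✓
  (2) 0 < 1 ✓
  (3) x² = (0)² = 0, and 0 < 36 ✓
  (4) z = 5, target 5 ✓ (first branch holds)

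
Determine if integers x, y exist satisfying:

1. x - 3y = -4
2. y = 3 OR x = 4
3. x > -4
Yes

Take x = 5, y = 3. Substituting into each constraint:
  (1) 5 - 3(3) = -4 ✓
  (2) y = 3, target 3 ✓ (first branch holds)
  (3) 5 > -4 ✓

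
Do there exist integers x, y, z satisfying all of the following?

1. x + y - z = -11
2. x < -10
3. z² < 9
Yes

Take x = -11, y = 0, z = 0. Substituting into each constraint:
  (1) (-11) + 0 + 0 = -11 ✓
  (2) -11 < -10 ✓
  (3) z² = (0)² = 0, and 0 < 9 ✓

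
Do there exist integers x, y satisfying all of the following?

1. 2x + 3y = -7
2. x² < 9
Yes

Take x = 1, y = -3. Substituting into each constraint:
  (1) 2(1) + 3(-3) = -7 ✓
  (2) x² = (1)² = 1, and 1 < 9 ✓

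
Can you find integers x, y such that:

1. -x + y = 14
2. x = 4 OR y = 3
Yes

Take x = 4, y = 18. Substituting into each constraint:
  (1) (-4) + 18 = 14 ✓
  (2) x = 4, target 4 ✓ (first branch holds)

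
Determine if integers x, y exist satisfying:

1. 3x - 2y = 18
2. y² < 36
Yes

Take x = 6, y = 0. Substituting into each constraint:
  (1) 3(6) - 2(0) = 18 ✓
  (2) y² = (0)² = 0, and 0 < 36 ✓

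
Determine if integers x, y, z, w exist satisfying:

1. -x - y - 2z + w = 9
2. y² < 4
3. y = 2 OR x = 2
Yes

Take x = 2, y = 0, z = 0, w = 11. Substituting into each constraint:
  (1) (-2) + 0 - 2(0) + 11 = 9 ✓
  (2) y² = (0)² = 0, and 0 < 4 ✓
  (3) x = 2, target 2 ✓ (second branch holds)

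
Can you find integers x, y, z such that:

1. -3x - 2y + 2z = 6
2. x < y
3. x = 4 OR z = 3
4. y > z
Yes

Take x = -4, y = 6, z = 3. Substituting into each constraint:
  (1) -3(-4) - 2(6) + 2(3) = 6 ✓
  (2) -4 < 6 ✓
  (3) z = 3, target 3 ✓ (second branch holds)
  (4) 6 > 3 ✓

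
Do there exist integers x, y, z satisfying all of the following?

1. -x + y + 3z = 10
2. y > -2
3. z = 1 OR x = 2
Yes

Take x = 2, y = 0, z = 4. Substituting into each constraint:
  (1) (-2) + 0 + 3(4) = 10 ✓
  (2) 0 > -2 ✓
  (3) x = 2, target 2 ✓ (second branch holds)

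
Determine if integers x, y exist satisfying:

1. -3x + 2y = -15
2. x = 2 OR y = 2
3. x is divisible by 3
No

A contradictory subset is {-3x + 2y = -15, x = 2 OR y = 2}. No integer assignment can satisfy these jointly:

  - -3x + 2y = -15: is a linear equation tying the variables together
  - x = 2 OR y = 2: forces a choice: either x = 2 or y = 2

Split on the disjunction (x = 2 OR y = 2):
  • If x = 2: with x = 2, every remaining term of the linear equation is divisible by 2, so the left side is ≡ 0 (mod 2); but the right side -9 ≡ 1 (mod 2). No integers can satisfy it.
  • If y = 2: with y = 2, every remaining term of the linear equation is divisible by 3, so the left side is ≡ 0 (mod 3); but the right side -19 ≡ 2 (mod 3). No integers can satisfy it.
Both branches are infeasible, so the system has no integer solution.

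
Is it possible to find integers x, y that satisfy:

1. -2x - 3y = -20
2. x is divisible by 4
Yes

Take x = 4, y = 4. Substituting into each constraint:
  (1) -2(4) - 3(4) = -20 ✓
  (2) 4 = 4 × 1, remainder 0 ✓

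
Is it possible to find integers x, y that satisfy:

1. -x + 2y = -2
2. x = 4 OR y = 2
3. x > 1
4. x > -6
Yes

Take x = 6, y = 2. Substituting into each constraint:
  (1) (-6) + 2(2) = -2 ✓
  (2) y = 2, target 2 ✓ (second branch holds)
  (3) 6 > 1 ✓
  (4) 6 > -6 ✓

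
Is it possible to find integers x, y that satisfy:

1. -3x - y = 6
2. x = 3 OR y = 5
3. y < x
Yes

Take x = 3, y = -15. Substituting into each constraint:
  (1) -3(3) + 15 = 6 ✓
  (2) x = 3, target 3 ✓ (first branch holds)
  (3) -15 < 3 ✓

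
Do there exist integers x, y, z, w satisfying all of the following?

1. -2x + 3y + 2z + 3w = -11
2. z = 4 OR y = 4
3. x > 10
Yes

Take x = 11, y = 4, z = 1, w = -1. Substituting into each constraint:
  (1) -2(11) + 3(4) + 2(1) + 3(-1) = -11 ✓
  (2) y = 4, target 4 ✓ (second branch holds)
  (3) 11 > 10 ✓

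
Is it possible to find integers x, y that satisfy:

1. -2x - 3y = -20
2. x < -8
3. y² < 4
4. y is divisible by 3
No

A contradictory subset is {-2x - 3y = -20, x < -8, y² < 4}. No integer assignment can satisfy these jointly:

  - -2x - 3y = -20: is a linear equation tying the variables together
  - x < -8: bounds one variable relative to a constant
  - y² < 4: restricts y to |y| ≤ 1

Range argument: with x ∈ [−∞, -9], y ∈ [-1, 1], the left side of the equation is at least 15, but the right side is -20 < 15. No integer solution exists.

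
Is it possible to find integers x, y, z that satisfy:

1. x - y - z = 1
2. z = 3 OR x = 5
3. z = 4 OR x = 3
Yes

Take x = 5, y = 0, z = 4. Substituting into each constraint:
  (1) 5 + 0 + (-4) = 1 ✓
  (2) x = 5, target 5 ✓ (second branch holds)
  (3) z = 4, target 4 ✓ (first branch holds)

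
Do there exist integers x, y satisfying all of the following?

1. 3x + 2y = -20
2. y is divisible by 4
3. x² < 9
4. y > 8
No

A contradictory subset is {3x + 2y = -20, x² < 9, y > 8}. No integer assignment can satisfy these jointly:

  - 3x + 2y = -20: is a linear equation tying the variables together
  - x² < 9: restricts x to |x| ≤ 2
  - y > 8: bounds one variable relative to a constant

Range argument: with x ∈ [-2, 2], y ∈ [9, ∞], the left side of the equation is at least 12, but the right side is -20 < 12. No integer solution exists.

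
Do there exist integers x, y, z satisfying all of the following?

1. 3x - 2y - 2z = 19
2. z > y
Yes

Take x = 7, y = 0, z = 1. Substituting into each constraint:
  (1) 3(7) - 2(0) - 2(1) = 19 ✓
  (2) 1 > 0 ✓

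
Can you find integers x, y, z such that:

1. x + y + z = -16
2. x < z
Yes

Take x = 0, y = -17, z = 1. Substituting into each constraint:
  (1) 0 + (-17) + 1 = -16 ✓
  (2) 0 < 1 ✓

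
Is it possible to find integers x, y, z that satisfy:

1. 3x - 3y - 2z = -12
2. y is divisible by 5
Yes

Take x = -4, y = 0, z = 0. Substituting into each constraint:
  (1) 3(-4) - 3(0) - 2(0) = -12 ✓
  (2) 0 = 5 × 0, remainder 0 ✓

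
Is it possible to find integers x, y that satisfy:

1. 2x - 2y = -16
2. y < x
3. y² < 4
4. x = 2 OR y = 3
No

A contradictory subset is {2x - 2y = -16, y < x}. No integer assignment can satisfy these jointly:

  - 2x - 2y = -16: is a linear equation tying the variables together
  - y < x: bounds one variable relative to another variable

From the equation, x − y = -8, i.e. x − y = -8; but x > y requires x − y ≥ 1. Contradiction.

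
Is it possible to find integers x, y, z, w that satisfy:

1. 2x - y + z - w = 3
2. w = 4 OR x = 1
Yes

Take x = 1, y = 0, z = 1, w = 0. Substituting into each constraint:
  (1) 2(1) + 0 + 1 + 0 = 3 ✓
  (2) x = 1, target 1 ✓ (second branch holds)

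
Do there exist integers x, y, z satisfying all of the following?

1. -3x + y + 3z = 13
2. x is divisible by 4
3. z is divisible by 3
Yes

Take x = 0, y = 13, z = 0. Substituting into each constraint:
  (1) -3(0) + 13 + 3(0) = 13 ✓
  (2) 0 = 4 × 0, remainder 0 ✓
  (3) 0 = 3 × 0, remainder 0 ✓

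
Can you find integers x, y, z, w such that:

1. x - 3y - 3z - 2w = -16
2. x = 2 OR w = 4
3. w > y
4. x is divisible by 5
Yes

Take x = 10, y = 3, z = 3, w = 4. Substituting into each constraint:
  (1) 10 - 3(3) - 3(3) - 2(4) = -16 ✓
  (2) w = 4, target 4 ✓ (second branch holds)
  (3) 4 > 3 ✓
  (4) 10 = 5 × 2, remainder 0 ✓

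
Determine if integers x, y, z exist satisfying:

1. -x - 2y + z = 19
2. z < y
Yes

Take x = -21, y = 1, z = 0. Substituting into each constraint:
  (1) 21 - 2(1) + 0 = 19 ✓
  (2) 0 < 1 ✓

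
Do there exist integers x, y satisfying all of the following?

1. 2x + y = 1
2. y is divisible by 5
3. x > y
Yes

Take x = 3, y = -5. Substituting into each constraint:
  (1) 2(3) + (-5) = 1 ✓
  (2) -5 = 5 × -1, remainder 0 ✓
  (3) 3 > -5 ✓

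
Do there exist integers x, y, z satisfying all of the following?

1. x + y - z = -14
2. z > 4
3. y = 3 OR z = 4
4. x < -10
Yes

Take x = -11, y = 3, z = 6. Substituting into each constraint:
  (1) (-11) + 3 + (-6) = -14 ✓
  (2) 6 > 4 ✓
  (3) y = 3, target 3 ✓ (first branch holds)
  (4) -11 < -10 ✓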